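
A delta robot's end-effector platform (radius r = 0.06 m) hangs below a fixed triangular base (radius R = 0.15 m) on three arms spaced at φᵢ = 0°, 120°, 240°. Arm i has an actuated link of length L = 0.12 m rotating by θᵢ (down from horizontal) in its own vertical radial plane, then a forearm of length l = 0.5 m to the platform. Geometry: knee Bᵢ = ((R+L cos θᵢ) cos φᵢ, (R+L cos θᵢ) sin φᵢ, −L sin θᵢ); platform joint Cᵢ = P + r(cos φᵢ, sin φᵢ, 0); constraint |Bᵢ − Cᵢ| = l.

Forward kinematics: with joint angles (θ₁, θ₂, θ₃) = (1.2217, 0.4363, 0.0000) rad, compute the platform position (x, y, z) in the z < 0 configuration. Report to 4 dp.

S1 = (0.1310·cos0.0°, 0.1310·sin0.0°, -0.1128) = (0.1310, 0.0000, -0.1128)
S2 = (0.1988·cos120.0°, 0.1988·sin120.0°, -0.0507) = (-0.0994, 0.1721, -0.0507)
φ3=240.0°: virtual centre (-0.1050, -0.1819, 0.0000), radius l
subtract pairs → two planes through P
[-0.4609 0.3443 0.1241]·P = 0.0122;  [-0.4721 -0.3637 0.2255]·P = 0.0142
Cramer: x(z) = -0.0282+0.3719z;  y(z) = -0.0024+0.1373z
quadratic in z: (1.1572)z²+(0.1064)z+(-0.2119)=0, √Δ=0.9961 → z ∈ {-0.4764, 0.3844}; z = -0.4764 (taking z<0)
x = -0.2054, y = -0.0678

(-0.2054, -0.0678, -0.4764)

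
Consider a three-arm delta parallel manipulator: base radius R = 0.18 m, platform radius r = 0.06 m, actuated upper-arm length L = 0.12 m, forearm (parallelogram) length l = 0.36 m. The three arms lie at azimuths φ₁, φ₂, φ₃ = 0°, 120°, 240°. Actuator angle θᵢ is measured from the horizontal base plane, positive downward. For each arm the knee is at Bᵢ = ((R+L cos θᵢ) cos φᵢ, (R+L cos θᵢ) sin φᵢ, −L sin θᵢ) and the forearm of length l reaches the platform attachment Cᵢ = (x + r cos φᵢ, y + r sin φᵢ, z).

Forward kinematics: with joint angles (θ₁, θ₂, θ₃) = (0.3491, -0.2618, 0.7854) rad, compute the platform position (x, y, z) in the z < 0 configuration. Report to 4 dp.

O1 = (0.2328·cos0.0°, 0.2328·sin0.0°, -0.0410) = (0.2328, 0.0000, -0.0410)
O2 = (0.2359·cos120.0°, 0.2359·sin120.0°, 0.0311) = (-0.1180, 0.2043, 0.0311)
O3 = (0.2049·cos240.0°, 0.2049·sin240.0°, -0.0849) = (-0.1024, -0.1774, -0.0849)
eliminate P² terms by subtracting sphere 1 from 2 and 3
[-0.7014 0.4086 0.1442]·P = 0.0008;  [-0.6704 -0.3548 -0.0876]·P = -0.0067
det = 0.5228;  x = 0.0047+0.0294z,  y = 0.0100+-0.3025z
quadratic in z: (1.0923)z²+(0.0627)z+(-0.0758)=0, √Δ=0.5790 → z ∈ {-0.2937, 0.2363}; z = -0.2937 (taking z<0)
x = -0.0039, y = 0.0988

(-0.0039, 0.0988, -0.2937)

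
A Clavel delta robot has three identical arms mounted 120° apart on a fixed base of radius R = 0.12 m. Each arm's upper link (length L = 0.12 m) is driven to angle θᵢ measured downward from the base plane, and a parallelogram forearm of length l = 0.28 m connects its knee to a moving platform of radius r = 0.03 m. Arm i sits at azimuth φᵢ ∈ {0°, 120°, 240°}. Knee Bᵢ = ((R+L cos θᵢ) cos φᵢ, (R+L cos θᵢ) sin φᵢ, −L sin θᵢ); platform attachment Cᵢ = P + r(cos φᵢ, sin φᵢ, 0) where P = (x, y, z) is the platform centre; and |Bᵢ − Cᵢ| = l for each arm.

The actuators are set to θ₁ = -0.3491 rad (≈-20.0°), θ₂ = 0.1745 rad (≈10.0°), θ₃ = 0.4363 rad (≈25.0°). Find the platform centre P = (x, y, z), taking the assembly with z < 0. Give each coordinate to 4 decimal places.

arm 1 at φ=0.0°: (R−r)+L cos θ1 = 0.2028;  S1 = (0.2028, 0.0000, 0.0410)
φ2=120.0°: virtual centre (-0.1041, 0.1803, -0.0208), radius l
arm 3 at φ=240.0°: (R−r)+L cos θ3 = 0.1988;  S3 = (-0.0994, -0.1721, -0.0507)
subtract pairs → two planes through P
plane₁₂: -0.6137x+0.3606y+-0.1238z = 0.0010
Cramer: x(z) = -0.0002-0.2535z;  y(z) = 0.0024-0.0882z
quadratic in z: (1.0720)z²+(0.0204)z+(-0.0355)=0, √Δ=0.3908 → z ∈ {-0.1918, 0.1728}; z = -0.1918 (taking z<0)
x = 0.0484, y = 0.0193

(0.0484, 0.0193, -0.1918)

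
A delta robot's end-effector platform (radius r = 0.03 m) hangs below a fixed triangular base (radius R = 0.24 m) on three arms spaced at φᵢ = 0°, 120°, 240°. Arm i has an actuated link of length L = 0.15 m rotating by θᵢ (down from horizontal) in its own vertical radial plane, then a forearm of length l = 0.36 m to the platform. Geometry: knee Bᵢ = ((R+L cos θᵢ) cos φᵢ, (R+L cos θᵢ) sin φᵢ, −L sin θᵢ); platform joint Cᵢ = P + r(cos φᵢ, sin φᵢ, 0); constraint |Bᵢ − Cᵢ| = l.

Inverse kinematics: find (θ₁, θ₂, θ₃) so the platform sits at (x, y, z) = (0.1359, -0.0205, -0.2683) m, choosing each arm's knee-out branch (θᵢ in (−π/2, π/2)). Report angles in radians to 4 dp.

φ1=0.0° → target in arm frame (0.1359, -0.0205)
  e−x'=0.0741;  (l²−L²−(e−x')²−y'²−z²)/2L = 0.0973
  γ=atan2(-0.2683,0.0741)=-1.3013;  ψ=arccos(0.3497)=1.2135;  θ1=γ+ψ≈-0.0878
φ2=120.0° → target in arm frame (-0.0857, -0.1074)
  A=0.2957, B=-0.2683, C=(l²−L²−A²−y'²−z²)/(2L)=-0.2129
  γ=atan2(-0.2683,0.2957)=-0.7368;  ψ=arccos(-0.5332)=2.1332;  θ2=γ+ψ≈1.3963
rotate P by −φ3: (-0.0502, 0.1279, -0.2683)
  e−x'=0.2602;  (l²−L²−(e−x')²−y'²−z²)/2L = -0.1632
  θ3 = atan2(B,A) + arccos(C/0.3737) = 1.2219

θ₁ = -0.0878, θ₂ = 1.3963, θ₃ = 1.2219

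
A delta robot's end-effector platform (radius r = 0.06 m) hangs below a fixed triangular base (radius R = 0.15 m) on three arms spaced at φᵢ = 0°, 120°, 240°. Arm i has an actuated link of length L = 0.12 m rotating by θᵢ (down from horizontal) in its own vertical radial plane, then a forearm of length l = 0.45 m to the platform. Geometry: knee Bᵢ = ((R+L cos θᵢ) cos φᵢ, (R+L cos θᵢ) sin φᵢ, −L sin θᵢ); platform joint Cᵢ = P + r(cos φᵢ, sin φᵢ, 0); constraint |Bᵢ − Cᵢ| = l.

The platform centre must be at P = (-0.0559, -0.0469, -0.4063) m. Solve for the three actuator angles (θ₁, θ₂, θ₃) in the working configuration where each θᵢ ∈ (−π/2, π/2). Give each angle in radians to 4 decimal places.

arm 1 (φ=0.0°): x'=-0.0559, y'=-0.0469
  A=0.1459, B=-0.4063, C=(l²−L²−A²−y'²−z²)/(2L)=-0.0019
  √(A²+B²)=0.4317;  θ1 = -1.2260+1.5753 ≈ 0.3493
arm 2 (φ=120.0°): x'=-0.0127, y'=0.0719
  A cos θ + B sin θ = C:  0.1027·cos θ + -0.4063·sin θ = 0.0305
  γ=atan2(-0.4063,0.1027)=-1.3233;  ψ=arccos(0.0727)=1.4980;  θ2=γ+ψ≈0.1747
φ3=240.0° → target in arm frame (0.0686, -0.0250)
  A=0.0214, B=-0.4063, C=(l²−L²−A²−y'²−z²)/(2L)=0.0914
  γ=atan2(-0.4063,0.0214)=-1.5181;  ψ=arccos(0.2247)=1.3442;  θ3=γ+ψ≈-0.1739

θ₁ = 0.3493, θ₂ = 0.1747, θ₃ = -0.1739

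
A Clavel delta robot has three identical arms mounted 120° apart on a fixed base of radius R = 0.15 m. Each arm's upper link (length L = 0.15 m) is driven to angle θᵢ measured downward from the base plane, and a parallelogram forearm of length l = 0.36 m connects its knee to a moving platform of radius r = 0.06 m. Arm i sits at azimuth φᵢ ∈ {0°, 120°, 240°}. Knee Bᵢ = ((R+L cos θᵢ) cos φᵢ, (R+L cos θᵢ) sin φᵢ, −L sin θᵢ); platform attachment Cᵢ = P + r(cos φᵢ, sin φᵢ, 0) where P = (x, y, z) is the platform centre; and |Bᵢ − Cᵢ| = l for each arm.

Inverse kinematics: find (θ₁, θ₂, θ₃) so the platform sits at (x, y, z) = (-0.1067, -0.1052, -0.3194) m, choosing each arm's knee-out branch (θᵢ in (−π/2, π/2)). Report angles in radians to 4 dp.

θ₁ = 0.9602, θ₂ = 0.6985, θ₃ = -0.1744

arm 1 (φ=0.0°): x'=-0.1067, y'=-0.1052
  A cos θ + B sin θ = C:  0.1967·cos θ + -0.3194·sin θ = -0.1489
  √(A²+B²)=0.3751;  θ1 = -1.0188+1.9790 ≈ 0.9602
rotate P by −φ2: (-0.0378, 0.1450, -0.3194)
  A=0.1278, B=-0.3194, C=(l²−L²−A²−y'²−z²)/(2L)=-0.1075
  √(A²+B²)=0.3440;  θ2 = -1.1903+1.8888 ≈ 0.6985
φ3=240.0° → target in arm frame (0.1445, -0.0398)
  A=-0.0545, B=-0.3194, C=(l²−L²−A²−y'²−z²)/(2L)=0.0018
  γ=atan2(-0.3194,-0.0545)=-1.7397;  ψ=arccos(0.0055)=1.5653;  θ3=γ+ψ≈-0.1744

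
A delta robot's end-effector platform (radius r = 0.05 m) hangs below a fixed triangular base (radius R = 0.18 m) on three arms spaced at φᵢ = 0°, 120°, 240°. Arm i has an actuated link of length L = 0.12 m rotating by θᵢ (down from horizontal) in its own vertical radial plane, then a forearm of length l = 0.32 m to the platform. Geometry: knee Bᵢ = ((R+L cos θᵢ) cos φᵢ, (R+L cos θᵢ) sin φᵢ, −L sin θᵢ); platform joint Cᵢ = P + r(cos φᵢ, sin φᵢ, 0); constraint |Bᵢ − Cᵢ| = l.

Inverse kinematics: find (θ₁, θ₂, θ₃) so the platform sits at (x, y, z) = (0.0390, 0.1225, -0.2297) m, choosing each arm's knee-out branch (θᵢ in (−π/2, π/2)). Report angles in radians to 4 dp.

θ₁ = 0.1743, θ₂ = -0.2616, θ₃ = 1.2220

φ1=0.0° → target in arm frame (0.0390, 0.1225)
  e−x'=0.0910;  (l²−L²−(e−x')²−y'²−z²)/2L = 0.0498
  √(A²+B²)=0.2471;  θ1 = -1.1936+1.3679 ≈ 0.1743
φ2=120.0° → target in arm frame (0.0866, -0.0950)
  A=0.0434, B=-0.2297, C=(l²−L²−A²−y'²−z²)/(2L)=0.1013
  γ=atan2(-0.2297,0.0434)=-1.3840;  ψ=arccos(0.4335)=1.1224;  θ2=γ+ψ≈-0.2616
rotate P by −φ3: (-0.1256, -0.0275, -0.2297)
  A cos θ + B sin θ = C:  0.2556·cos θ + -0.2297·sin θ = -0.1285
  θ3 = atan2(B,A) + arccos(C/0.3436) = 1.2220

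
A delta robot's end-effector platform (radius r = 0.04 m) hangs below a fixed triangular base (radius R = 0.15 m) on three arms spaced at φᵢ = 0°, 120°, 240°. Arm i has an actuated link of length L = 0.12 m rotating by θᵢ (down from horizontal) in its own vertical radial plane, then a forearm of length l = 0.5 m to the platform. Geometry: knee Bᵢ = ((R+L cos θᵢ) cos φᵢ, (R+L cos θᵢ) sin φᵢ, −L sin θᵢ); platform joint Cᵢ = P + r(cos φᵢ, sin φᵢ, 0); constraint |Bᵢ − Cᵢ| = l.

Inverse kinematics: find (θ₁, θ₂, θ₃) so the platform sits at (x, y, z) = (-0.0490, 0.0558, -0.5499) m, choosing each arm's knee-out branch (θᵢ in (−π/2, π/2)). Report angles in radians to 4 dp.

θ₁ = 1.0469, θ₂ = 0.6108, θ₃ = 0.9595

arm 1 (φ=0.0°): x'=-0.0490, y'=0.0558
  e−x'=0.1590;  (l²−L²−(e−x')²−y'²−z²)/2L = -0.3966
  √(A²+B²)=0.5724;  θ1 = -1.2893+2.3362 ≈ 1.0469
φ2=120.0° → target in arm frame (0.0728, 0.0145)
  A=0.0372, B=-0.5499, C=(l²−L²−A²−y'²−z²)/(2L)=-0.2849
  √(A²+B²)=0.5512;  θ2 = -1.5033+2.1141 ≈ 0.6108
arm 3 (φ=240.0°): x'=-0.0238, y'=-0.0703
  A cos θ + B sin θ = C:  0.1338·cos θ + -0.5499·sin θ = -0.3735
  √(A²+B²)=0.5659;  θ3 = -1.3321+2.2916 ≈ 0.9595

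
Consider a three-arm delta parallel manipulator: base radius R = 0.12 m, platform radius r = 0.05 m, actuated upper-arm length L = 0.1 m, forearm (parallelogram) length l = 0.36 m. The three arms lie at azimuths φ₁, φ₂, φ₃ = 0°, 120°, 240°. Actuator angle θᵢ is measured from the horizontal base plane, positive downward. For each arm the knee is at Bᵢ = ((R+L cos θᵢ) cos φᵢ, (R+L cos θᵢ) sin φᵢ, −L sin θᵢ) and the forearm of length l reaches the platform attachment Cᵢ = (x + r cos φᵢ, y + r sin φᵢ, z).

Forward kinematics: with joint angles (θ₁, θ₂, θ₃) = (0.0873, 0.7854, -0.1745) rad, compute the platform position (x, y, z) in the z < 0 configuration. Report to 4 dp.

arm 1 at φ=0.0°: e+L cos θ1 = 0.1696;  O1 = (0.1696, 0.0000, -0.0087)
φ2=120.0°: virtual centre (-0.0704, 0.1219, -0.0707), radius l
arm 3 at φ=240.0°: e+L cos θ3 = 0.1685;  O3 = (-0.0842, -0.1459, 0.0174)
subtract pairs → two planes through P
[-0.4799 0.2437 -0.1240]·P = -0.0040;  [-0.5077 -0.2918 0.0522]·P = -0.0002
det = 0.2638;  x = 0.0046+-0.0890z,  y = -0.0075+0.3335z
quadratic in z: (1.1192)z²+(0.0418)z+(-0.1022)=0, √Δ=0.6778 → z ∈ {-0.3215, 0.2842}; z = -0.3215 (taking z<0)
x = 0.0332, y = -0.1147

(0.0332, -0.1147, -0.3215)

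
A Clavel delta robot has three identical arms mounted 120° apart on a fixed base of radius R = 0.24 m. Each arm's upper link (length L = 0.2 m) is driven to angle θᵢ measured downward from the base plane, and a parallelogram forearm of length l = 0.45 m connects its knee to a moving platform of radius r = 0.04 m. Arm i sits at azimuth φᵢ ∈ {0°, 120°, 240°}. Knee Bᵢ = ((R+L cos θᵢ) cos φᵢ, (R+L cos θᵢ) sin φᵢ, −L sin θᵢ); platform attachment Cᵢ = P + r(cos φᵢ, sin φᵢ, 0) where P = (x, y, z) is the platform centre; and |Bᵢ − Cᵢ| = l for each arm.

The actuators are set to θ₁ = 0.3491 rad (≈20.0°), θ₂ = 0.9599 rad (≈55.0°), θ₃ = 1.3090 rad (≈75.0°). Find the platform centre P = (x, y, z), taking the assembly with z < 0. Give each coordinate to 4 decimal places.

centre 1 = (0.3879·cos0.0°, 0.3879·sin0.0°, -0.0684) = (0.3879, 0.0000, -0.0684)
φ2=120.0°: virtual centre (-0.1574, 0.2726, -0.1638), radius l
arm 3 at φ=240.0°: (R−r)+L cos θ3 = 0.2518;  centre 3 = (-0.1259, -0.2180, -0.1932)
eliminate P² terms by subtracting sphere 1 from 2 and 3
plane₁₂: -1.0906x+0.5451y+-0.1908z = -0.0293
det = 1.0357;  x = 0.0410+-0.2117z,  y = 0.0283+-0.0734z
quadratic in z: (1.0502)z²+(0.2795)z+(-0.0767)=0, √Δ=0.6326 → z ∈ {-0.4343, 0.1681}; z = -0.4343 (taking z<0)
x = 0.1329, y = 0.0602

(0.1329, 0.0602, -0.4343)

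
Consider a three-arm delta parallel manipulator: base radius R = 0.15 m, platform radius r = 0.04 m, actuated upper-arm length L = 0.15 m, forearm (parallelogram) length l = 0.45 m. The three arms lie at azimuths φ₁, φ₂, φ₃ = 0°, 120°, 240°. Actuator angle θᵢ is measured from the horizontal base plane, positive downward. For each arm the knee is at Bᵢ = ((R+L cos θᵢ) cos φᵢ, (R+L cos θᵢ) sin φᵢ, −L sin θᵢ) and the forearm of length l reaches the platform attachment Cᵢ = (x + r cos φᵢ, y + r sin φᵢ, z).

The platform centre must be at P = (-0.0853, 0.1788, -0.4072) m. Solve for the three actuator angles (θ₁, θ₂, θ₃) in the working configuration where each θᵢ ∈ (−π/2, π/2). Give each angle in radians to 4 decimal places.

θ₁ = 0.8727, θ₂ = -0.2620, θ₃ = 0.9600

φ1=0.0° → target in arm frame (-0.0853, 0.1788)
  A=0.1953, B=-0.4072, C=(l²−L²−A²−y'²−z²)/(2L)=-0.1864
  γ=atan2(-0.4072,0.1953)=-1.1236;  ψ=arccos(-0.4128)=1.9963;  θ1=γ+ψ≈0.8727
rotate P by −φ2: (0.1975, -0.0155, -0.4072)
  e−x'=-0.0875;  (l²−L²−(e−x')²−y'²−z²)/2L = 0.0210
  √(A²+B²)=0.4165;  θ2 = -1.7824+1.5204 ≈ -0.2620
arm 3 (φ=240.0°): x'=-0.1122, y'=-0.1633
  e−x'=0.2222;  (l²−L²−(e−x')²−y'²−z²)/2L = -0.2061
  √(A²+B²)=0.4639;  θ3 = -1.0713+2.0313 ≈ 0.9600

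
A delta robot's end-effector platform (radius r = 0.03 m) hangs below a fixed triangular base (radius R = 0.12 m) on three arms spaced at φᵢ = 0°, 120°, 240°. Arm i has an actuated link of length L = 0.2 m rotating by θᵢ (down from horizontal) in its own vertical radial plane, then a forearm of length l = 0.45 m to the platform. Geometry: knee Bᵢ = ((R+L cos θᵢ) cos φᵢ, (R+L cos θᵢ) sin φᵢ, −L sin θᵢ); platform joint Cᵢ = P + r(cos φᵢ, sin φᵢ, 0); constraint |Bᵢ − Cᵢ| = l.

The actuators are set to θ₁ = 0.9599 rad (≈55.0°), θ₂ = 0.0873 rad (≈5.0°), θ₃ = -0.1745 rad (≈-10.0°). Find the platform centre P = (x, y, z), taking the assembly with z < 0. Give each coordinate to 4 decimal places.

(-0.1991, -0.0376, -0.3589)

arm 1 at φ=0.0°: e+L cos θ1 = 0.2047;  S1 = (0.2047, 0.0000, -0.1638)
arm 2 at φ=120.0°: e+L cos θ2 = 0.2892;  S2 = (-0.1446, 0.2505, -0.0174)
φ3=240.0°: virtual centre (-0.1435, -0.2485, 0.0347), radius l
eliminate P² terms by subtracting sphere 1 from 2 and 3
[-0.6987 0.5010 0.2928]·P = 0.0152;  [-0.6964 -0.4970 0.3971]·P = 0.0148
Cramer: x(z) = -0.0215+0.4948z;  y(z) = 0.0004+0.1057z
quadratic in z: (1.2560)z²+(0.1038)z+(-0.1245)=0, √Δ=0.7976 → z ∈ {-0.3589, 0.2762}; z = -0.3589 (taking z<0)
x = -0.1991, y = -0.0376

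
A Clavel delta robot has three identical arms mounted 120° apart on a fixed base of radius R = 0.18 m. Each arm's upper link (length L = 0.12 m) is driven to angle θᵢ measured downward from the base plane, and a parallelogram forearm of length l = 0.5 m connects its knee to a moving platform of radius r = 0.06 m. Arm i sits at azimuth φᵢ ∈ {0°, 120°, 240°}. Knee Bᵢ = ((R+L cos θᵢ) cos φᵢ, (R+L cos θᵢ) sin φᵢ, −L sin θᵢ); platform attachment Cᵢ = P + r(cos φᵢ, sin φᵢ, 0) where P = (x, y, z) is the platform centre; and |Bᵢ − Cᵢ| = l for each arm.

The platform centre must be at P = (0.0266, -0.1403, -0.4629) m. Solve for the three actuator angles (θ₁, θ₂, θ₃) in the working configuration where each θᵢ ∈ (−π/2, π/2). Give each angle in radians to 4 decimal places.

φ1=0.0° → target in arm frame (0.0266, -0.1403)
  A=0.0934, B=-0.4629, C=(l²−L²−A²−y'²−z²)/(2L)=-0.0295
  θ1 = atan2(B,A) + arccos(C/0.4722) = 0.2616
φ2=120.0° → target in arm frame (-0.1348, 0.0471)
  e−x'=0.2548;  (l²−L²−(e−x')²−y'²−z²)/2L = -0.1909
  γ=atan2(-0.4629,0.2548)=-1.0676;  ψ=arccos(-0.3613)=1.9405;  θ2=γ+ψ≈0.8729
rotate P by −φ3: (0.1082, 0.0932, -0.4629)
  A cos θ + B sin θ = C:  0.0118·cos θ + -0.4629·sin θ = 0.0521
  √(A²+B²)=0.4631;  θ3 = -1.5453+1.4581 ≈ -0.0872

θ₁ = 0.2616, θ₂ = 0.8729, θ₃ = -0.0872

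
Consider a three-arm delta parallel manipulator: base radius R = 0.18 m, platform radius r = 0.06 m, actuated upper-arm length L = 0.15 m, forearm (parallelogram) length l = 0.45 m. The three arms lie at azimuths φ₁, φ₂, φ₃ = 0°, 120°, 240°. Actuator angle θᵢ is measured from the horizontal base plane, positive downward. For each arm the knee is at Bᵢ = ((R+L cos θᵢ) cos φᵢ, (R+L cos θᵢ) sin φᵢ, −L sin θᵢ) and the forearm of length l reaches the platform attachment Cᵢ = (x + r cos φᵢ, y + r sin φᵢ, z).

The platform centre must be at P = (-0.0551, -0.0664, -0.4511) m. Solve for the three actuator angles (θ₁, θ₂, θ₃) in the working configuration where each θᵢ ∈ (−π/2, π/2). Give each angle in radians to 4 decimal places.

φ1=0.0° → target in arm frame (-0.0551, -0.0664)
  e−x'=0.1751;  (l²−L²−(e−x')²−y'²−z²)/2L = -0.1952
  γ=atan2(-0.4511,0.1751)=-1.2005;  ψ=arccos(-0.4034)=1.9860;  θ1=γ+ψ≈0.7855
arm 2 (φ=120.0°): x'=-0.0300, y'=0.0809
  A cos θ + B sin θ = C:  0.1500·cos θ + -0.4511·sin θ = -0.1751
  √(A²+B²)=0.4754;  θ2 = -1.2499+1.9480 ≈ 0.6981
arm 3 (φ=240.0°): x'=0.0851, y'=-0.0145
  A cos θ + B sin θ = C:  0.0349·cos θ + -0.4511·sin θ = -0.0831
  √(A²+B²)=0.4525;  θ3 = -1.4935+1.7555 ≈ 0.2620

θ₁ = 0.7855, θ₂ = 0.6981, θ₃ = 0.2620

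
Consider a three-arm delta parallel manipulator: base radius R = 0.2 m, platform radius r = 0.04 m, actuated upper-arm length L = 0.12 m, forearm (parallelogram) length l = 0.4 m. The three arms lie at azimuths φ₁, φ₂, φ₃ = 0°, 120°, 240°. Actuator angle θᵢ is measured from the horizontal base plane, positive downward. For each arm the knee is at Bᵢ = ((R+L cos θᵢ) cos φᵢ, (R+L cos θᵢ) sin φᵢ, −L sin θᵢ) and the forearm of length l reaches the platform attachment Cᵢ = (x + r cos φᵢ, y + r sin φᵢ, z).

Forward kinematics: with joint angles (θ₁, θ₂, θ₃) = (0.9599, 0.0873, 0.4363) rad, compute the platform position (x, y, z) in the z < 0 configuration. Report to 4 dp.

(-0.0835, 0.0320, -0.3462)

arm 1 at φ=0.0°: (R−r)+L cos θ1 = 0.2288;  centre 1 = (0.2288, 0.0000, -0.0983)
centre 2 = (0.2795·cos120.0°, 0.2795·sin120.0°, -0.0105) = (-0.1398, 0.2421, -0.0105)
arm 3 at φ=240.0°: (R−r)+L cos θ3 = 0.2688;  centre 3 = (-0.1344, -0.2328, -0.0507)
subtract pairs → two planes through P
plane₁₂: -0.7372x+0.4842y+0.1757z = 0.0162
Cramer: x(z) = -0.0198+0.1840z;  y(z) = 0.0034-0.0827z
sphere 1 gives Az²+Bz+C=0 with A=1.0407, B=0.1045, C=-0.0885;  B²−4AC=0.3794;  roots -0.3462, 0.2457;  negative root z = -0.3462
x = -0.0835, y = 0.0320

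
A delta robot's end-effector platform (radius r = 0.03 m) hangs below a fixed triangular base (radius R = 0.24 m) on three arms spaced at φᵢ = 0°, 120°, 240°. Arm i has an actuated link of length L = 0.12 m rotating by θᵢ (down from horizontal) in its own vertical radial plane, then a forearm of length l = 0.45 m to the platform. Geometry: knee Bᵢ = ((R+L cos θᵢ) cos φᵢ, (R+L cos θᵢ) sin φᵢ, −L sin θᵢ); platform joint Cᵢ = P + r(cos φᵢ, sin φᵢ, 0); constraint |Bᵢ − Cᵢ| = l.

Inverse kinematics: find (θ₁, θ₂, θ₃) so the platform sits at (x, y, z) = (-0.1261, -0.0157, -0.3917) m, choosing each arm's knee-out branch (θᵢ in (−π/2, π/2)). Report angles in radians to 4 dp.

arm 1 (φ=0.0°): x'=-0.1261, y'=-0.0157
  A cos θ + B sin θ = C:  0.3361·cos θ + -0.3917·sin θ = -0.3272
  γ=atan2(-0.3917,0.3361)=-0.8616;  ψ=arccos(-0.6340)=2.2576;  θ1=γ+ψ≈1.3959
rotate P by −φ2: (0.0495, 0.1171, -0.3917)
  e−x'=0.1605;  (l²−L²−(e−x')²−y'²−z²)/2L = -0.0200
  γ=atan2(-0.3917,0.1605)=-1.1818;  ψ=arccos(-0.0473)=1.6181;  θ2=γ+ψ≈0.4363
rotate P by −φ3: (0.0766, -0.1014, -0.3917)
  A=0.1334, B=-0.3917, C=(l²−L²−A²−y'²−z²)/(2L)=0.0276
  γ=atan2(-0.3917,0.1334)=-1.2427;  ψ=arccos(0.0666)=1.5041;  θ3=γ+ψ≈0.2615

θ₁ = 1.3959, θ₂ = 0.4363, θ₃ = 0.2615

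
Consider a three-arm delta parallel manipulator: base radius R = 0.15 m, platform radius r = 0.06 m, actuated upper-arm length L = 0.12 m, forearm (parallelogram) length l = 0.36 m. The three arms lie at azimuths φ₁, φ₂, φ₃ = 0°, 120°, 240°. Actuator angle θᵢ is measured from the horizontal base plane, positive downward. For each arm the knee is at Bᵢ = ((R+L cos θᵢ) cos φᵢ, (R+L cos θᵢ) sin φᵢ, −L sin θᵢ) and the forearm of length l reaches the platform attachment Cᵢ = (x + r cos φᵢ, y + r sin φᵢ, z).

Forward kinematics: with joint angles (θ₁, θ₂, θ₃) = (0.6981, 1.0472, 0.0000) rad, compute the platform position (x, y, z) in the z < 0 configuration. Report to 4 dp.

(-0.0189, -0.1308, -0.3458)

arm 1 at φ=0.0°: ρ1 = 0.1819;  O1 = (0.1819, 0.0000, -0.0771)
φ2=120.0°: virtual centre (-0.0750, 0.1299, -0.1039), radius l
arm 3 at φ=240.0°: ρ3 = 0.2100;  O3 = (-0.1050, -0.1819, 0.0000)
subtract pairs → two planes through P
[-0.5139 0.2598 -0.0536]·P = -0.0057;  [-0.5739 -0.3637 0.1543]·P = 0.0051
det = 0.3360;  x = 0.0023+0.0613z,  y = -0.0175+0.3274z
quadratic in z: (1.1110)z²+(0.1208)z+(-0.0911)=0, √Δ=0.6476 → z ∈ {-0.3458, 0.2371}; z = -0.3458 (taking z<0)
x = -0.0189, y = -0.1308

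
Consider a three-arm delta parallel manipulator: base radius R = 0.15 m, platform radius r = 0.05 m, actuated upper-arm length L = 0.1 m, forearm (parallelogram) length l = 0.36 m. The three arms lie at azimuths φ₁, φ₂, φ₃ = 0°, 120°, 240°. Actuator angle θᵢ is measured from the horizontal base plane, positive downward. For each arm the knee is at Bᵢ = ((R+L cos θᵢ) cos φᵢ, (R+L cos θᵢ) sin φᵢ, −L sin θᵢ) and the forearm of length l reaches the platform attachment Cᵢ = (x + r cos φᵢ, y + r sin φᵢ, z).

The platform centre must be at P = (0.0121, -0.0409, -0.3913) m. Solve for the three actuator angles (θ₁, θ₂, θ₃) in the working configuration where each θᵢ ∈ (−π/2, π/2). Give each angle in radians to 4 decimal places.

arm 1 (φ=0.0°): x'=0.0121, y'=-0.0409
  A=0.0879, B=-0.3913, C=(l²−L²−A²−y'²−z²)/(2L)=-0.2146
  γ=atan2(-0.3913,0.0879)=-1.3498;  ψ=arccos(-0.5350)=2.1353;  θ1=γ+ψ≈0.7855
φ2=120.0° → target in arm frame (-0.0415, 0.0100)
  A=0.1415, B=-0.3913, C=(l²−L²−A²−y'²−z²)/(2L)=-0.2681
  θ2 = atan2(B,A) + arccos(C/0.4161) = 1.0472
rotate P by −φ3: (0.0294, 0.0309, -0.3913)
  e−x'=0.0706;  (l²−L²−(e−x')²−y'²−z²)/2L = -0.1973
  γ=atan2(-0.3913,0.0706)=-1.3922;  ψ=arccos(-0.4962)=2.0900;  θ3=γ+ψ≈0.6978

θ₁ = 0.7855, θ₂ = 1.0472, θ₃ = 0.6978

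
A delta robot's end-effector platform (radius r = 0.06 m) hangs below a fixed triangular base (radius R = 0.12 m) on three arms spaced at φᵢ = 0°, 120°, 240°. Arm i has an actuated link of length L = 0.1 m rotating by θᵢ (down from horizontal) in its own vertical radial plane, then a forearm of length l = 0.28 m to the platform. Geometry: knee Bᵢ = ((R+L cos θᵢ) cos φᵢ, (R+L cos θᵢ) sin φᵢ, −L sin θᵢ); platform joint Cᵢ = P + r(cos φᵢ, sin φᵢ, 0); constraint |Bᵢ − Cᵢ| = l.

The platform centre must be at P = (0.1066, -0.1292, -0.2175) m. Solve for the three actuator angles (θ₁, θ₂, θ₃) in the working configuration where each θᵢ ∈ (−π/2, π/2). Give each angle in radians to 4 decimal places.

θ₁ = -0.2612, θ₂ = 1.3094, θ₃ = 0.0878

φ1=0.0° → target in arm frame (0.1066, -0.1292)
  A cos θ + B sin θ = C:  -0.0466·cos θ + -0.2175·sin θ = 0.0111
  √(A²+B²)=0.2224;  θ1 = -1.7819+1.5207 ≈ -0.2612
arm 2 (φ=120.0°): x'=-0.1652, y'=-0.0277
  e−x'=0.2252;  (l²−L²−(e−x')²−y'²−z²)/2L = -0.1519
  √(A²+B²)=0.3131;  θ2 = -0.7680+2.0775 ≈ 1.3094
φ3=240.0° → target in arm frame (0.0586, 0.1569)
  A cos θ + B sin θ = C:  0.0014·cos θ + -0.2175·sin θ = -0.0177
  √(A²+B²)=0.2175;  θ3 = -1.5643+1.6521 ≈ 0.0878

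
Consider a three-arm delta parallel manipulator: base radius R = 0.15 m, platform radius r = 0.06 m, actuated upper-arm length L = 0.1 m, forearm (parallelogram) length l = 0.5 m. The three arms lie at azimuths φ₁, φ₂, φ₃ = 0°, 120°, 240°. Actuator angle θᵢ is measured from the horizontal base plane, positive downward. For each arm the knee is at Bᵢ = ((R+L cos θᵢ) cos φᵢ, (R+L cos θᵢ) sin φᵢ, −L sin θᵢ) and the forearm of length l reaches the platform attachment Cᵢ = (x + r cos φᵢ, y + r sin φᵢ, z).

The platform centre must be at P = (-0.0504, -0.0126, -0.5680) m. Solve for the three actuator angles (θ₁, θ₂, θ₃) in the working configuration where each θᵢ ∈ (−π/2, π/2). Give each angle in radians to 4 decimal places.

θ₁ = 1.3096, θ₂ = 1.0478, θ₃ = 0.9606

φ1=0.0° → target in arm frame (-0.0504, -0.0126)
  A=0.1404, B=-0.5680, C=(l²−L²−A²−y'²−z²)/(2L)=-0.5125
  √(A²+B²)=0.5851;  θ1 = -1.3285+2.6381 ≈ 1.3096
φ2=120.0° → target in arm frame (0.0143, 0.0499)
  A cos θ + B sin θ = C:  0.0757·cos θ + -0.5680·sin θ = -0.4543
  γ=atan2(-0.5680,0.0757)=-1.4383;  ψ=arccos(-0.7927)=2.4861;  θ2=γ+ψ≈1.0478
arm 3 (φ=240.0°): x'=0.0361, y'=-0.0373
  A cos θ + B sin θ = C:  0.0539·cos θ + -0.5680·sin θ = -0.4346
  θ3 = atan2(B,A) + arccos(C/0.5706) = 0.9606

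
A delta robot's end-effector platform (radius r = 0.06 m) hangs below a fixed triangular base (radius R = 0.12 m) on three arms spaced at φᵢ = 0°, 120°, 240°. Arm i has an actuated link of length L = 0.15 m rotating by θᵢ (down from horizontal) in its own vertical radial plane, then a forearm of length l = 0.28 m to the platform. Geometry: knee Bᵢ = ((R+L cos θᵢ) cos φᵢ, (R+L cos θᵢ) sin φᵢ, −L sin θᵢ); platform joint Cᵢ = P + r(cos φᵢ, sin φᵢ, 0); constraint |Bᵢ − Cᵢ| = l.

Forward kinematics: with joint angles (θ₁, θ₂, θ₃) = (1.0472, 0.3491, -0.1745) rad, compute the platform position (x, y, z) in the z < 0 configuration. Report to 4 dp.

O1 = (0.1350·cos0.0°, 0.1350·sin0.0°, -0.1299) = (0.1350, 0.0000, -0.1299)
arm 2 at φ=120.0°: e+L cos θ2 = 0.2010;  O2 = (-0.1005, 0.1740, -0.0513)
O3 = (0.2077·cos240.0°, 0.2077·sin240.0°, 0.0260) = (-0.1039, -0.1799, 0.0260)
eliminate P² terms by subtracting sphere 1 from 2 and 3
plane₁₂: -0.4710x+0.3481y+0.1572z = 0.0079
Cramer: x(z) = -0.0175+0.4918z;  y(z) = -0.0010+0.2138z
into |P−O₁|² = l²: 1.2876z² + 0.1094z + -0.0383 = 0;  Δ = 0.2090;  z = -0.2200 or 0.1351 → z<0 root = -0.2200
x = -0.1257, y = -0.0480

(-0.1257, -0.0480, -0.2200)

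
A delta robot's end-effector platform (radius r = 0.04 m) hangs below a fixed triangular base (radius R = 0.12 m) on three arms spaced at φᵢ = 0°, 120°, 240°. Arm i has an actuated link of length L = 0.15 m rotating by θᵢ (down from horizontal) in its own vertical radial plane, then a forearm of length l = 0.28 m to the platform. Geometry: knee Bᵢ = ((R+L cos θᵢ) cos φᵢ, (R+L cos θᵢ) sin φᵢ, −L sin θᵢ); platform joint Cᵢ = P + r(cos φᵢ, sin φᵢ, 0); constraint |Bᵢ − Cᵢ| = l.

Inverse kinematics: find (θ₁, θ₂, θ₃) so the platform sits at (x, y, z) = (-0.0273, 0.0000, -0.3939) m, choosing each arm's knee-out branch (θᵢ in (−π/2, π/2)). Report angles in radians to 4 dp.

arm 1 (φ=0.0°): x'=-0.0273, y'=0.0000
  A cos θ + B sin θ = C:  0.1073·cos θ + -0.3939·sin θ = -0.3692
  √(A²+B²)=0.4083;  θ1 = -1.3048+2.7008 ≈ 1.3960
arm 2 (φ=120.0°): x'=0.0136, y'=0.0236
  A cos θ + B sin θ = C:  0.0663·cos θ + -0.3939·sin θ = -0.3474
  √(A²+B²)=0.3994;  θ2 = -1.4039+2.6254 ≈ 1.2214
φ3=240.0° → target in arm frame (0.0137, -0.0236)
  e−x'=0.0663;  (l²−L²−(e−x')²−y'²−z²)/2L = -0.3474
  θ3 = atan2(B,A) + arccos(C/0.3994) = 1.2214

θ₁ = 1.3960, θ₂ = 1.2214, θ₃ = 1.2214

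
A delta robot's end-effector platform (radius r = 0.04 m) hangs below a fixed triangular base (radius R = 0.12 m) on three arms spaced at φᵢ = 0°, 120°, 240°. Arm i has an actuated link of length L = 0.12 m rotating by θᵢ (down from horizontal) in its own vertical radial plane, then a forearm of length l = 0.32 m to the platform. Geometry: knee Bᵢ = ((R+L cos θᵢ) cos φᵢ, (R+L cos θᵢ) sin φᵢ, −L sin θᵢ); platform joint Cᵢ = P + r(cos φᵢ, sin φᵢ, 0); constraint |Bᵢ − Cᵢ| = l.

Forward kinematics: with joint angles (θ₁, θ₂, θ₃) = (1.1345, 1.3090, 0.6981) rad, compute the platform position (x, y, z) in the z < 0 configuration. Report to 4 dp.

(-0.0172, -0.0781, -0.3815)

O1 = (0.1307·cos0.0°, 0.1307·sin0.0°, -0.1088) = (0.1307, 0.0000, -0.1088)
O2 = (0.1111·cos120.0°, 0.1111·sin120.0°, -0.1159) = (-0.0555, 0.0962, -0.1159)
O3 = (0.1719·cos240.0°, 0.1719·sin240.0°, -0.0771) = (-0.0860, -0.1489, -0.0771)
eliminate P² terms by subtracting sphere 1 from 2 and 3
linear system: -0.3725x+0.1924y = -0.0031−-0.0143z; -0.4333x+-0.2978y = 0.0066−0.0633z
Cramer: x(z) = -0.0017+0.0407z;  y(z) = -0.0197+0.1532z
quadratic in z: (1.0251)z²+(0.2007)z+(-0.0726)=0, √Δ=0.5815 → z ∈ {-0.3815, 0.1857}; z = -0.3815 (taking z<0)
x = -0.0172, y = -0.0781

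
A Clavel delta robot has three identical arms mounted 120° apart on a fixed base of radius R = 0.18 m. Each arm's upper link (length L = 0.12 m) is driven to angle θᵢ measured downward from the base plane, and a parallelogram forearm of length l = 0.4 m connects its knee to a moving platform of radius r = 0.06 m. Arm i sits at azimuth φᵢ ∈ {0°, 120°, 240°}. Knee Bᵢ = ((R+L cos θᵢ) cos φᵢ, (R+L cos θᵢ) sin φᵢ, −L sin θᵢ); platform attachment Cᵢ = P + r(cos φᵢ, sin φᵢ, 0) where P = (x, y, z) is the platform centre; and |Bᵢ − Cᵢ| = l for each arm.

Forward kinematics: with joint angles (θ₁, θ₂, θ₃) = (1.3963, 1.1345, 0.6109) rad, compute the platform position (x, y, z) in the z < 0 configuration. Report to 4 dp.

O1 = (0.1408·cos0.0°, 0.1408·sin0.0°, -0.1182) = (0.1408, 0.0000, -0.1182)
O2 = (0.1707·cos120.0°, 0.1707·sin120.0°, -0.1088) = (-0.0854, 0.1478, -0.1088)
arm 3 at φ=240.0°: ρ3 = 0.2183;  O3 = (-0.1091, -0.1890, -0.0688)
subtract pairs → two planes through P
[-0.4524 0.2957 0.0188]·P = 0.0072;  [-0.5000 -0.3781 0.0987]·P = 0.0186
Cramer: x(z) = -0.0257+0.1138z;  y(z) = -0.0151+0.1105z
quadratic in z: (1.0252)z²+(0.1951)z+(-0.1181)=0, √Δ=0.7226 → z ∈ {-0.4476, 0.2573}; z = -0.4476 (taking z<0)
x = -0.0767, y = -0.0646

(-0.0767, -0.0646, -0.4476)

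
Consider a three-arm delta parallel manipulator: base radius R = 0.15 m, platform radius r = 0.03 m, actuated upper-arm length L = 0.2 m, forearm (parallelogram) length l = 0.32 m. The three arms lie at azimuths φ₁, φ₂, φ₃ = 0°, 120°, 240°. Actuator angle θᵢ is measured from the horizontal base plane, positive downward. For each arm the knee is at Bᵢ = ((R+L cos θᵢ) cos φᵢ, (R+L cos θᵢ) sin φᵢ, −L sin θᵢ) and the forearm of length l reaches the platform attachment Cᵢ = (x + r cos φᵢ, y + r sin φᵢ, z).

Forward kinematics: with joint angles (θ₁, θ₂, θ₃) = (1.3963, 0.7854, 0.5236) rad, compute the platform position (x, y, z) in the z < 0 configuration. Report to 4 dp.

(-0.1345, -0.0320, -0.3302)

φ1=0.0°: virtual centre (0.1547, 0.0000, -0.1970), radius l
φ2=120.0°: virtual centre (-0.1307, 0.2264, -0.1414), radius l
arm 3 at φ=240.0°: e+L cos θ3 = 0.2932;  centre 3 = (-0.1466, -0.2539, -0.1000)
subtract pairs → two planes through P
[-0.5709 0.4528 0.1111]·P = 0.0256;  [-0.6026 -0.5078 0.1939]·P = 0.0332
det = 0.5628;  x = -0.0498+0.2563z,  y = -0.0063+0.0778z
quadratic in z: (1.0717)z²+(0.2881)z+(-0.0217)=0, √Δ=0.4196 → z ∈ {-0.3302, 0.0614}; z = -0.3302 (taking z<0)
x = -0.1345, y = -0.0320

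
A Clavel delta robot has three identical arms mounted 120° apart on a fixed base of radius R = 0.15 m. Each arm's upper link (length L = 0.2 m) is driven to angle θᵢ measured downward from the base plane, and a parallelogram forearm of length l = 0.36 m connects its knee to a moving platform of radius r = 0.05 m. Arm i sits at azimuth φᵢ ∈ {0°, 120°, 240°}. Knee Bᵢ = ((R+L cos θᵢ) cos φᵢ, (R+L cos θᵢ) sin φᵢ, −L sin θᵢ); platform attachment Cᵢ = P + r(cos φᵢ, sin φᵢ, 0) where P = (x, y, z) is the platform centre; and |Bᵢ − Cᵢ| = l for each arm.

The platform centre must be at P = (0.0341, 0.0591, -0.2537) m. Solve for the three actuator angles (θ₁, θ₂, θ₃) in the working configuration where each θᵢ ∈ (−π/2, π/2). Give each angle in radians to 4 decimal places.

arm 1 (φ=0.0°): x'=0.0341, y'=0.0591
  A cos θ + B sin θ = C:  0.0659·cos θ + -0.2537·sin θ = 0.0435
  √(A²+B²)=0.2621;  θ1 = -1.3167+1.4041 ≈ 0.0874
arm 2 (φ=120.0°): x'=0.0341, y'=-0.0591
  e−x'=0.0659;  (l²−L²−(e−x')²−y'²−z²)/2L = 0.0435
  θ2 = atan2(B,A) + arccos(C/0.2621) = 0.0872
arm 3 (φ=240.0°): x'=-0.0682, y'=0.0000
  e−x'=0.1682;  (l²−L²−(e−x')²−y'²−z²)/2L = -0.0077
  θ3 = atan2(B,A) + arccos(C/0.3044) = 0.6107

θ₁ = 0.0874, θ₂ = 0.0872, θ₃ = 0.6107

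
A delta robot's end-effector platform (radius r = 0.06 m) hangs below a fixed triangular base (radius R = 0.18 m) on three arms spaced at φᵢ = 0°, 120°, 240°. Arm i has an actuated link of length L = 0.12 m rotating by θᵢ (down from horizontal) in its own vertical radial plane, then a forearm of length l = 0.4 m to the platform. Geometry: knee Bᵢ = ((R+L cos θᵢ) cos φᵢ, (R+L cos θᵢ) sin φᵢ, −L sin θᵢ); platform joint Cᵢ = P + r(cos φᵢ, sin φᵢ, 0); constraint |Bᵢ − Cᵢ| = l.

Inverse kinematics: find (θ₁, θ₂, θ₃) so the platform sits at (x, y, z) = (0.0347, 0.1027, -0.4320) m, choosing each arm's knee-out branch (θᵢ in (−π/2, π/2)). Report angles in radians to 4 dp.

φ1=0.0° → target in arm frame (0.0347, 0.1027)
  A=0.0853, B=-0.4320, C=(l²−L²−A²−y'²−z²)/(2L)=-0.2452
  θ1 = atan2(B,A) + arccos(C/0.4403) = 0.7855
φ2=120.0° → target in arm frame (0.0716, -0.0814)
  A cos θ + B sin θ = C:  0.0484·cos θ + -0.4320·sin θ = -0.2083
  γ=atan2(-0.4320,0.0484)=-1.4592;  ψ=arccos(-0.4792)=2.0705;  θ2=γ+ψ≈0.6113
rotate P by −φ3: (-0.1063, -0.0213, -0.4320)
  e−x'=0.2263;  (l²−L²−(e−x')²−y'²−z²)/2L = -0.3862
  γ=atan2(-0.4320,0.2263)=-1.0883;  ψ=arccos(-0.7919)=2.4847;  θ3=γ+ψ≈1.3964

θ₁ = 0.7855, θ₂ = 0.6113, θ₃ = 1.3964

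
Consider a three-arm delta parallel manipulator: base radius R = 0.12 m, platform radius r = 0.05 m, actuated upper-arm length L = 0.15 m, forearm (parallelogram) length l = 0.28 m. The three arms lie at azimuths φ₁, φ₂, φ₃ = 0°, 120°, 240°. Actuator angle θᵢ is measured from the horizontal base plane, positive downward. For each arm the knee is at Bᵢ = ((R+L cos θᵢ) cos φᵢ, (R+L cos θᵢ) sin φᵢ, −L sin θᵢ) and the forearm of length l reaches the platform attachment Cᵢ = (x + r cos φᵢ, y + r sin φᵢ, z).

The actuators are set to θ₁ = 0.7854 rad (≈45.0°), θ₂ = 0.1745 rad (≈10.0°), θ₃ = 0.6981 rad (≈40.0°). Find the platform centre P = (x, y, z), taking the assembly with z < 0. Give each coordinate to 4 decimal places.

φ1=0.0°: virtual centre (0.1761, 0.0000, -0.1061), radius l
φ2=120.0°: virtual centre (-0.1089, 0.1886, -0.0260), radius l
φ3=240.0°: virtual centre (-0.0925, -0.1601, -0.0964), radius l
eliminate P² terms by subtracting sphere 1 from 2 and 3
plane₁₂: -0.5699x+0.3771y+0.1600z = 0.0058
det = 0.3850;  x = -0.0061+0.1520z,  y = 0.0063+-0.1947z
quadratic in z: (1.0610)z²+(0.1543)z+(-0.0339)=0, √Δ=0.4097 → z ∈ {-0.2658, 0.1204}; z = -0.2658 (taking z<0)
x = -0.0465, y = 0.0580

(-0.0465, 0.0580, -0.2658)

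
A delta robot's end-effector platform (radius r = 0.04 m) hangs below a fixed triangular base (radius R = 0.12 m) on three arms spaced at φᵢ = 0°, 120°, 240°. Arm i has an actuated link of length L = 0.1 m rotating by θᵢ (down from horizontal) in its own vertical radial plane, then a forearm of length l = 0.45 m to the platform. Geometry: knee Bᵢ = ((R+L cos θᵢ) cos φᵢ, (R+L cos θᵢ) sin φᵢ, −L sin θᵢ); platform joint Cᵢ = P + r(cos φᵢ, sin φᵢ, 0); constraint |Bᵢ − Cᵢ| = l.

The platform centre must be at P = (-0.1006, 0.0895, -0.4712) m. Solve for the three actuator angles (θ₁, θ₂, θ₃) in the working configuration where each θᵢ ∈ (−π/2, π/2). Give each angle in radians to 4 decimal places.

φ1=0.0° → target in arm frame (-0.1006, 0.0895)
  A=0.1806, B=-0.4712, C=(l²−L²−A²−y'²−z²)/(2L)=-0.3508
  θ1 = atan2(B,A) + arccos(C/0.5046) = 1.1346
rotate P by −φ2: (0.1278, 0.0424, -0.4712)
  A=-0.0478, B=-0.4712, C=(l²−L²−A²−y'²−z²)/(2L)=-0.1681
  √(A²+B²)=0.4736;  θ2 = -1.6719+1.9335 ≈ 0.2616
φ3=240.0° → target in arm frame (-0.0272, -0.1319)
  A=0.1072, B=-0.4712, C=(l²−L²−A²−y'²−z²)/(2L)=-0.2921
  θ3 = atan2(B,A) + arccos(C/0.4832) = 0.8727

θ₁ = 1.1346, θ₂ = 0.2616, θ₃ = 0.8727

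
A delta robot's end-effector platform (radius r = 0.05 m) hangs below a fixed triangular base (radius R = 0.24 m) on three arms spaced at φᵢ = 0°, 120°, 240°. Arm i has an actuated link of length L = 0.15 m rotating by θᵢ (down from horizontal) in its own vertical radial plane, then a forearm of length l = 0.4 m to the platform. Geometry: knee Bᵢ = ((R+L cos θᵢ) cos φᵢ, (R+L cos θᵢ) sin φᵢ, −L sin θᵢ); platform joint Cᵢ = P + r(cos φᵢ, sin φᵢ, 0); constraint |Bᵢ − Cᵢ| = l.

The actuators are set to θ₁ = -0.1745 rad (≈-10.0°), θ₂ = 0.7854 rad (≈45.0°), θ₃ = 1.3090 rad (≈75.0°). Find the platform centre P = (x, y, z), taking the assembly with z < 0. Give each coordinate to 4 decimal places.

(0.1357, 0.0649, -0.3130)

O1 = (0.3377·cos0.0°, 0.3377·sin0.0°, 0.0260) = (0.3377, 0.0000, 0.0260)
φ2=120.0°: virtual centre (-0.1480, 0.2564, -0.1061), radius l
φ3=240.0°: virtual centre (-0.1144, -0.1982, -0.1449), radius l
eliminate P² terms by subtracting sphere 1 from 2 and 3
plane₁₂: -0.9715x+0.5128y+-0.2642z = -0.0158
Cramer: x(z) = 0.0324-0.3299z;  y(z) = 0.0305-0.1098z
sphere 1 gives Az²+Bz+C=0 with A=1.1209, B=0.1427, C=-0.0652;  B²−4AC=0.3125;  roots -0.3130, 0.1857;  negative root z = -0.3130
x = 0.1357, y = 0.0649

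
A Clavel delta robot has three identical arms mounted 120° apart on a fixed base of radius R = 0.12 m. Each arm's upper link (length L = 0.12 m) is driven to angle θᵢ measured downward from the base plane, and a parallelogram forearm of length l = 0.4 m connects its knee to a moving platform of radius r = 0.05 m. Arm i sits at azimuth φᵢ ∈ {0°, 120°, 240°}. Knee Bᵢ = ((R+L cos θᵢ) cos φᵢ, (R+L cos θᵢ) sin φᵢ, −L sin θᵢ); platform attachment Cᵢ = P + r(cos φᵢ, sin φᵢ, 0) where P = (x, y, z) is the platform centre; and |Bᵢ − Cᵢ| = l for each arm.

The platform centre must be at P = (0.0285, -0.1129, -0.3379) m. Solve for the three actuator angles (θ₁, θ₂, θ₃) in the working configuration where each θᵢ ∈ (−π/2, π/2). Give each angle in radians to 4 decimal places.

rotate P by −φ1: (0.0285, -0.1129, -0.3379)
  e−x'=0.0415;  (l²−L²−(e−x')²−y'²−z²)/2L = 0.0706
  √(A²+B²)=0.3404;  θ1 = -1.4486+1.3618 ≈ -0.0868
arm 2 (φ=120.0°): x'=-0.1120, y'=0.0318
  A=0.1820, B=-0.3379, C=(l²−L²−A²−y'²−z²)/(2L)=-0.0113
  γ=atan2(-0.3379,0.1820)=-1.0767;  ψ=arccos(-0.0295)=1.6003;  θ2=γ+ψ≈0.5236
φ3=240.0° → target in arm frame (0.0835, 0.0811)
  A cos θ + B sin θ = C:  -0.0135·cos θ + -0.3379·sin θ = 0.1027
  √(A²+B²)=0.3382;  θ3 = -1.6108+1.2621 ≈ -0.3487

θ₁ = -0.0868, θ₂ = 0.5236, θ₃ = -0.3487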